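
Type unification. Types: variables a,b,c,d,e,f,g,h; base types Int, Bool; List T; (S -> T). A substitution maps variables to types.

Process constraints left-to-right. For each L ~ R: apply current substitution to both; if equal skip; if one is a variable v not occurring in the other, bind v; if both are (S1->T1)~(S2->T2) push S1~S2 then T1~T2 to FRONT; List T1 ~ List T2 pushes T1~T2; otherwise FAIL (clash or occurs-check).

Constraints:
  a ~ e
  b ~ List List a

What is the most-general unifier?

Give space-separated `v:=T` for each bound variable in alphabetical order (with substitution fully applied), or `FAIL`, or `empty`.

step 1: unify a ~ e  [subst: {-} | 1 pending]
  bind a := e
step 2: unify b ~ List List e  [subst: {a:=e} | 0 pending]
  bind b := List List e

Answer: a:=e b:=List List e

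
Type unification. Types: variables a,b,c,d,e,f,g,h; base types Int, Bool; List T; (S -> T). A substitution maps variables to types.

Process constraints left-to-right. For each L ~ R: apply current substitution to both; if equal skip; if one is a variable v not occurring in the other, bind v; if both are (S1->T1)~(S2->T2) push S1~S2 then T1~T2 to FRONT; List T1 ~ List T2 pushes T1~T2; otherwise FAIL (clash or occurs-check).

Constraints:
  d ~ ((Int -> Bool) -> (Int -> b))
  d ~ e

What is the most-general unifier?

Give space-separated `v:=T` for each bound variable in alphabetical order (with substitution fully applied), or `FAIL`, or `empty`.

step 1: unify d ~ ((Int -> Bool) -> (Int -> b))  [subst: {-} | 1 pending]
  bind d := ((Int -> Bool) -> (Int -> b))
step 2: unify ((Int -> Bool) -> (Int -> b)) ~ e  [subst: {d:=((Int -> Bool) -> (Int -> b))} | 0 pending]
  bind e := ((Int -> Bool) -> (Int -> b))

Answer: d:=((Int -> Bool) -> (Int -> b)) e:=((Int -> Bool) -> (Int -> b))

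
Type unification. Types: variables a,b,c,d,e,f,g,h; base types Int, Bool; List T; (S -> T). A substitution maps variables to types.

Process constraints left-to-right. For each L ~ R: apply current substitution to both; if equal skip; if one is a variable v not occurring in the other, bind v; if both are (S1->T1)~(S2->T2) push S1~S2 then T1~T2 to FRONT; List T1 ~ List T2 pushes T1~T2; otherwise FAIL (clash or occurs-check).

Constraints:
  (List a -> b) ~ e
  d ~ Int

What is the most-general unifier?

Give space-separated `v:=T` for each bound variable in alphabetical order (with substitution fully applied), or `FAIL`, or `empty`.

Answer: d:=Int e:=(List a -> b)

Derivation:
step 1: unify (List a -> b) ~ e  [subst: {-} | 1 pending]
  bind e := (List a -> b)
step 2: unify d ~ Int  [subst: {e:=(List a -> b)} | 0 pending]
  bind d := Int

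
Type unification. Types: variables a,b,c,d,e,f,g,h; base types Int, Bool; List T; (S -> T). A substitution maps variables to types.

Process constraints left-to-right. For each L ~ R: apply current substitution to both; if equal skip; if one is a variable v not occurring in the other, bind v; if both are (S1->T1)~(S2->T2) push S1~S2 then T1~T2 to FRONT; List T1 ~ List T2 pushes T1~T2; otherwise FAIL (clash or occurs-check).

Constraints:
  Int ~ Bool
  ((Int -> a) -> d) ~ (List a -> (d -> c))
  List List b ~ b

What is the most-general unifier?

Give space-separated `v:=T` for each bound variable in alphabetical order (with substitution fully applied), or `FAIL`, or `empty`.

Answer: FAIL

Derivation:
step 1: unify Int ~ Bool  [subst: {-} | 2 pending]
  clash: Int vs Bool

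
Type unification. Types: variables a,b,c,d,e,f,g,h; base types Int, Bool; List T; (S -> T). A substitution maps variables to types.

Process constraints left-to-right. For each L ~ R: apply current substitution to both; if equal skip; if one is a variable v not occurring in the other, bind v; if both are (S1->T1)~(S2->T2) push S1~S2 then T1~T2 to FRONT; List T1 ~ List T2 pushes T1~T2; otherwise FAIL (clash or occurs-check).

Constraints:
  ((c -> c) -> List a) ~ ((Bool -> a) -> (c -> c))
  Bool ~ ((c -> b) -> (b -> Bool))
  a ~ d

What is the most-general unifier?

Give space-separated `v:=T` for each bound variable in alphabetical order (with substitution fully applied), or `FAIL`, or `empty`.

step 1: unify ((c -> c) -> List a) ~ ((Bool -> a) -> (c -> c))  [subst: {-} | 2 pending]
  -> decompose arrow: push (c -> c)~(Bool -> a), List a~(c -> c)
step 2: unify (c -> c) ~ (Bool -> a)  [subst: {-} | 3 pending]
  -> decompose arrow: push c~Bool, c~a
step 3: unify c ~ Bool  [subst: {-} | 4 pending]
  bind c := Bool
step 4: unify Bool ~ a  [subst: {c:=Bool} | 3 pending]
  bind a := Bool
step 5: unify List Bool ~ (Bool -> Bool)  [subst: {c:=Bool, a:=Bool} | 2 pending]
  clash: List Bool vs (Bool -> Bool)

Answer: FAIL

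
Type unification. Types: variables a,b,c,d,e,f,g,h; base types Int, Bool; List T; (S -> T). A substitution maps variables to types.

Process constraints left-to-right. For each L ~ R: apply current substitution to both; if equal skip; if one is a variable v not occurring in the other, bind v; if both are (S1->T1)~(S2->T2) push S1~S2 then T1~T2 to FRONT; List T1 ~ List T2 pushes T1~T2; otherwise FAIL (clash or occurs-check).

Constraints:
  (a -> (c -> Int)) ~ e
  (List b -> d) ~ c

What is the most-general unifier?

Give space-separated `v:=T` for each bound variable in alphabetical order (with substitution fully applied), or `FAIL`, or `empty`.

Answer: c:=(List b -> d) e:=(a -> ((List b -> d) -> Int))

Derivation:
step 1: unify (a -> (c -> Int)) ~ e  [subst: {-} | 1 pending]
  bind e := (a -> (c -> Int))
step 2: unify (List b -> d) ~ c  [subst: {e:=(a -> (c -> Int))} | 0 pending]
  bind c := (List b -> d)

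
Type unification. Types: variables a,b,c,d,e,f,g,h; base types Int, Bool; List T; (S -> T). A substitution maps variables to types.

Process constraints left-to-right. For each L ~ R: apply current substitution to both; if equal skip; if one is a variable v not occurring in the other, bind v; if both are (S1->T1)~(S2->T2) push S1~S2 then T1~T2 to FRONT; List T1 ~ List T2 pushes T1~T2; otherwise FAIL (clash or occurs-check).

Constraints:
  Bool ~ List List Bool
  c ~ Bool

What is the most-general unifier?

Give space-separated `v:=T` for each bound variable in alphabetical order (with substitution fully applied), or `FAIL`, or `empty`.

Answer: FAIL

Derivation:
step 1: unify Bool ~ List List Bool  [subst: {-} | 1 pending]
  clash: Bool vs List List Bool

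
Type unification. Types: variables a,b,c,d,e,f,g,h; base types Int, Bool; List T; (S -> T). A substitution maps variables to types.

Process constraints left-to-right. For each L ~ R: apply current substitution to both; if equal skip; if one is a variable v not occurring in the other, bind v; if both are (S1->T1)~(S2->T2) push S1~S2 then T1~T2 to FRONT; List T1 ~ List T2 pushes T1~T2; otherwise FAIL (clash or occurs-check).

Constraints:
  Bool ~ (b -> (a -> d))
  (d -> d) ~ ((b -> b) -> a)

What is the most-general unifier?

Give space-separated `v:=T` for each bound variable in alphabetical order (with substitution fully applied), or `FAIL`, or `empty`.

step 1: unify Bool ~ (b -> (a -> d))  [subst: {-} | 1 pending]
  clash: Bool vs (b -> (a -> d))

Answer: FAIL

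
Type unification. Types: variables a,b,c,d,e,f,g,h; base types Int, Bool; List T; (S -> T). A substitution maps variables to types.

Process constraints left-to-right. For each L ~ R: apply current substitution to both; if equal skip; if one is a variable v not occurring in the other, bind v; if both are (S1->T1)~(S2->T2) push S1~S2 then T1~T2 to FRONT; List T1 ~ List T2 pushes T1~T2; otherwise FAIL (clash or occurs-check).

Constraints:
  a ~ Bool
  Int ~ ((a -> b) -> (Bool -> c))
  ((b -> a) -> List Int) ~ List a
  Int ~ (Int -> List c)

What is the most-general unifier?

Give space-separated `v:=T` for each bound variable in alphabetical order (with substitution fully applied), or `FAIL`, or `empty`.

step 1: unify a ~ Bool  [subst: {-} | 3 pending]
  bind a := Bool
step 2: unify Int ~ ((Bool -> b) -> (Bool -> c))  [subst: {a:=Bool} | 2 pending]
  clash: Int vs ((Bool -> b) -> (Bool -> c))

Answer: FAIL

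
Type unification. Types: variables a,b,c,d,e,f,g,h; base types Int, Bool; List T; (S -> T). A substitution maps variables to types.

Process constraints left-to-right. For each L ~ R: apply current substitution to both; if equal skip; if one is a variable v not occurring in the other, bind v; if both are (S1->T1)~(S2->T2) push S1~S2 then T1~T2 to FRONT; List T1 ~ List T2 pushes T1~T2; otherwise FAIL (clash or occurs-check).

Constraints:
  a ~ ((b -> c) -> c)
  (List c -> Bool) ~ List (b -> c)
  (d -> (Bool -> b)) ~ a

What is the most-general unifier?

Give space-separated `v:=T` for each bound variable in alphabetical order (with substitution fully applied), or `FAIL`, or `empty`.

Answer: FAIL

Derivation:
step 1: unify a ~ ((b -> c) -> c)  [subst: {-} | 2 pending]
  bind a := ((b -> c) -> c)
step 2: unify (List c -> Bool) ~ List (b -> c)  [subst: {a:=((b -> c) -> c)} | 1 pending]
  clash: (List c -> Bool) vs List (b -> c)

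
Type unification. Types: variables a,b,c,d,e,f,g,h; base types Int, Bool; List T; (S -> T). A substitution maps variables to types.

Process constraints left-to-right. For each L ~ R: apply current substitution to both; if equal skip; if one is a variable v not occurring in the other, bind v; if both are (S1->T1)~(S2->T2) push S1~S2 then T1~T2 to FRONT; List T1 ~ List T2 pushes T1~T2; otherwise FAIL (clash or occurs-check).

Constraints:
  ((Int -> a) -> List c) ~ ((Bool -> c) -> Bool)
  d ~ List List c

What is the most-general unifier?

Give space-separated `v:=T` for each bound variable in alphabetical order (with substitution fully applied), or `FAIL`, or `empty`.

Answer: FAIL

Derivation:
step 1: unify ((Int -> a) -> List c) ~ ((Bool -> c) -> Bool)  [subst: {-} | 1 pending]
  -> decompose arrow: push (Int -> a)~(Bool -> c), List c~Bool
step 2: unify (Int -> a) ~ (Bool -> c)  [subst: {-} | 2 pending]
  -> decompose arrow: push Int~Bool, a~c
step 3: unify Int ~ Bool  [subst: {-} | 3 pending]
  clash: Int vs Bool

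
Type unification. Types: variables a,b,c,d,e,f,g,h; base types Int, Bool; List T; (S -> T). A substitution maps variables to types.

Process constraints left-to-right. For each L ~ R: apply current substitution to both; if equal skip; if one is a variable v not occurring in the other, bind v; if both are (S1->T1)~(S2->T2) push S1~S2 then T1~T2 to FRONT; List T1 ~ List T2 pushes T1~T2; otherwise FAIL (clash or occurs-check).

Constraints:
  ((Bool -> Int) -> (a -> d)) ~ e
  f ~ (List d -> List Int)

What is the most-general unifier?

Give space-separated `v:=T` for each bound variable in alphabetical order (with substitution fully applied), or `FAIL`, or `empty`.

step 1: unify ((Bool -> Int) -> (a -> d)) ~ e  [subst: {-} | 1 pending]
  bind e := ((Bool -> Int) -> (a -> d))
step 2: unify f ~ (List d -> List Int)  [subst: {e:=((Bool -> Int) -> (a -> d))} | 0 pending]
  bind f := (List d -> List Int)

Answer: e:=((Bool -> Int) -> (a -> d)) f:=(List d -> List Int)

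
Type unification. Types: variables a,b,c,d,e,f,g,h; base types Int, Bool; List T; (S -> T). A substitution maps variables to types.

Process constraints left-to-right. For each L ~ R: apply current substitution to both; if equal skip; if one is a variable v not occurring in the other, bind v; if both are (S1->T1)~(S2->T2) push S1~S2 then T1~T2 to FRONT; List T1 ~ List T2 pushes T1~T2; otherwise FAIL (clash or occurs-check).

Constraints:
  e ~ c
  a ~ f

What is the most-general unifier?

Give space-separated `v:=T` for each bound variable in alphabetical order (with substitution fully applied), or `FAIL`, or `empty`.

Answer: a:=f e:=c

Derivation:
step 1: unify e ~ c  [subst: {-} | 1 pending]
  bind e := c
step 2: unify a ~ f  [subst: {e:=c} | 0 pending]
  bind a := f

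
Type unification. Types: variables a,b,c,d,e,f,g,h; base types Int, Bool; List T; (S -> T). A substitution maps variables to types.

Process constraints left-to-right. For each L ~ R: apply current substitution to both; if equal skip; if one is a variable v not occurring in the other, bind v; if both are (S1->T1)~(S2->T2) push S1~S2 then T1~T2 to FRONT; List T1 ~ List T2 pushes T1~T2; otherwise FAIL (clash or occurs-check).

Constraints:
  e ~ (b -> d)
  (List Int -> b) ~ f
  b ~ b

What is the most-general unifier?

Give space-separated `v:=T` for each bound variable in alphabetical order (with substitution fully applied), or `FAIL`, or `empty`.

Answer: e:=(b -> d) f:=(List Int -> b)

Derivation:
step 1: unify e ~ (b -> d)  [subst: {-} | 2 pending]
  bind e := (b -> d)
step 2: unify (List Int -> b) ~ f  [subst: {e:=(b -> d)} | 1 pending]
  bind f := (List Int -> b)
step 3: unify b ~ b  [subst: {e:=(b -> d), f:=(List Int -> b)} | 0 pending]
  -> identical, skip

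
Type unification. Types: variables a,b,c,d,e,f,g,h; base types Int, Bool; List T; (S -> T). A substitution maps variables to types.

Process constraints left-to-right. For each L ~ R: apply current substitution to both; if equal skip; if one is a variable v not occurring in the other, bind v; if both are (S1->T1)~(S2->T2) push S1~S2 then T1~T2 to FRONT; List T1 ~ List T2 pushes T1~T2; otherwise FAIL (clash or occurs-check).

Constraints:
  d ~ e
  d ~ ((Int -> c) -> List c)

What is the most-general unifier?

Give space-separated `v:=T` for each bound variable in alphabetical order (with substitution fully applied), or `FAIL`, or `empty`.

step 1: unify d ~ e  [subst: {-} | 1 pending]
  bind d := e
step 2: unify e ~ ((Int -> c) -> List c)  [subst: {d:=e} | 0 pending]
  bind e := ((Int -> c) -> List c)

Answer: d:=((Int -> c) -> List c) e:=((Int -> c) -> List c)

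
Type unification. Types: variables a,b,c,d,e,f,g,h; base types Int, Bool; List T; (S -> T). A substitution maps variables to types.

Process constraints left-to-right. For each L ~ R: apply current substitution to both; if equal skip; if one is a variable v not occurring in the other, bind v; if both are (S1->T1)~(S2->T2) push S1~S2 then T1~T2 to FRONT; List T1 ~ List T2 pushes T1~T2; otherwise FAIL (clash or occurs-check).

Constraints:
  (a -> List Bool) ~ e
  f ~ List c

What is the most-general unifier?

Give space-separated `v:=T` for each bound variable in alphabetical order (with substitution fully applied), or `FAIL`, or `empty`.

Answer: e:=(a -> List Bool) f:=List c

Derivation:
step 1: unify (a -> List Bool) ~ e  [subst: {-} | 1 pending]
  bind e := (a -> List Bool)
step 2: unify f ~ List c  [subst: {e:=(a -> List Bool)} | 0 pending]
  bind f := List c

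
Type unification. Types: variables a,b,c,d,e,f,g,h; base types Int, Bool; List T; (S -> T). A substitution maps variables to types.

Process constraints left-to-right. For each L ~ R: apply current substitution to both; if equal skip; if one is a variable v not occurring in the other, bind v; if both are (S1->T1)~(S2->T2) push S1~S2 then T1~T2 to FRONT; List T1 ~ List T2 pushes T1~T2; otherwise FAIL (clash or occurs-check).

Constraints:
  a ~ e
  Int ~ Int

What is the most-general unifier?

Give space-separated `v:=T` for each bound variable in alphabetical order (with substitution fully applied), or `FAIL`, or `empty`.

Answer: a:=e

Derivation:
step 1: unify a ~ e  [subst: {-} | 1 pending]
  bind a := e
step 2: unify Int ~ Int  [subst: {a:=e} | 0 pending]
  -> identical, skip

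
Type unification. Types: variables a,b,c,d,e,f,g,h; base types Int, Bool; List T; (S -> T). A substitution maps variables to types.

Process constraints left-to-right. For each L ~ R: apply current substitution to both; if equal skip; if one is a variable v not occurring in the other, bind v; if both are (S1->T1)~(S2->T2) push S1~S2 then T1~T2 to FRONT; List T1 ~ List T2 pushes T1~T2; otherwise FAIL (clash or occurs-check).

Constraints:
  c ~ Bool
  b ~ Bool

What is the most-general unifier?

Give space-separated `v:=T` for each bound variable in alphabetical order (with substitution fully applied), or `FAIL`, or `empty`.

Answer: b:=Bool c:=Bool

Derivation:
step 1: unify c ~ Bool  [subst: {-} | 1 pending]
  bind c := Bool
step 2: unify b ~ Bool  [subst: {c:=Bool} | 0 pending]
  bind b := Bool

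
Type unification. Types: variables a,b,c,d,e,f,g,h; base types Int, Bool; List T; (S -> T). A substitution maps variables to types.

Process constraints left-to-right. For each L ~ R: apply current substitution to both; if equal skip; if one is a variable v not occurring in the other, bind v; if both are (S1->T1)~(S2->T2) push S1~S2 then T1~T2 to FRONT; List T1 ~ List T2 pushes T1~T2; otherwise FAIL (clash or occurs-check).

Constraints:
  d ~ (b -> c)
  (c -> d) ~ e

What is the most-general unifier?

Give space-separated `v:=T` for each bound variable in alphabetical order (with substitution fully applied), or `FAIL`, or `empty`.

step 1: unify d ~ (b -> c)  [subst: {-} | 1 pending]
  bind d := (b -> c)
step 2: unify (c -> (b -> c)) ~ e  [subst: {d:=(b -> c)} | 0 pending]
  bind e := (c -> (b -> c))

Answer: d:=(b -> c) e:=(c -> (b -> c))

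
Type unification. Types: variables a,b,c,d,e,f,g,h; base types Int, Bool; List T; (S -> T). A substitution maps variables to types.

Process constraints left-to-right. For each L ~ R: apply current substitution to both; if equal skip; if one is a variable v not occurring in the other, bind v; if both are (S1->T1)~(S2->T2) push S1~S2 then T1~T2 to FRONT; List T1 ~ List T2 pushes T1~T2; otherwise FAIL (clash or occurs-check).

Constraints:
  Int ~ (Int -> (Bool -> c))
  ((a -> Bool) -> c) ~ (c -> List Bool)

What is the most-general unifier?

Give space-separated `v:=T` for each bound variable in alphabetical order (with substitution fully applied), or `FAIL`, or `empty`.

Answer: FAIL

Derivation:
step 1: unify Int ~ (Int -> (Bool -> c))  [subst: {-} | 1 pending]
  clash: Int vs (Int -> (Bool -> c))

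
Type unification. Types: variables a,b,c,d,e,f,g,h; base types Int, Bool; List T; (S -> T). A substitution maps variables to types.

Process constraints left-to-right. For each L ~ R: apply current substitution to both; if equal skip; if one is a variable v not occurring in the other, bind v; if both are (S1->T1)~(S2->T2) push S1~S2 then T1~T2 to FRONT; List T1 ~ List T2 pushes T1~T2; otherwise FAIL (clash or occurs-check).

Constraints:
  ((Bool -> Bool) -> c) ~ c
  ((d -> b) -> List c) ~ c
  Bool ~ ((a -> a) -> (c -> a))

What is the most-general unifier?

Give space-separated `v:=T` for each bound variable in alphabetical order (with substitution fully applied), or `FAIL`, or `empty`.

Answer: FAIL

Derivation:
step 1: unify ((Bool -> Bool) -> c) ~ c  [subst: {-} | 2 pending]
  occurs-check fail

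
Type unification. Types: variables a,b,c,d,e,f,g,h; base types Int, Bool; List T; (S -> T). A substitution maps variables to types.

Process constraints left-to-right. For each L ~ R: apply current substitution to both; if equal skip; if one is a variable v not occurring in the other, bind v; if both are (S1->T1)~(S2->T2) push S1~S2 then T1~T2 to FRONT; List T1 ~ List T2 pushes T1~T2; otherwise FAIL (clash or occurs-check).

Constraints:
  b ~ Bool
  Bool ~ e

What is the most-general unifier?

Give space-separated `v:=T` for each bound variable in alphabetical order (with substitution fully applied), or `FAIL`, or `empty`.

Answer: b:=Bool e:=Bool

Derivation:
step 1: unify b ~ Bool  [subst: {-} | 1 pending]
  bind b := Bool
step 2: unify Bool ~ e  [subst: {b:=Bool} | 0 pending]
  bind e := Bool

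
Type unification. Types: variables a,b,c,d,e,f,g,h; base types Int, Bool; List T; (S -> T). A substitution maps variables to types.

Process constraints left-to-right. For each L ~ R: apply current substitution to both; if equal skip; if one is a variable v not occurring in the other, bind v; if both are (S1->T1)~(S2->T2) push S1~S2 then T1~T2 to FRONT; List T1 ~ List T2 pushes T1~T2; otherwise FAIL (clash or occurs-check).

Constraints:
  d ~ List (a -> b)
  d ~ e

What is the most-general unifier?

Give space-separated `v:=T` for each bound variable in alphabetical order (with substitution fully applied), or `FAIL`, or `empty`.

Answer: d:=List (a -> b) e:=List (a -> b)

Derivation:
step 1: unify d ~ List (a -> b)  [subst: {-} | 1 pending]
  bind d := List (a -> b)
step 2: unify List (a -> b) ~ e  [subst: {d:=List (a -> b)} | 0 pending]
  bind e := List (a -> b)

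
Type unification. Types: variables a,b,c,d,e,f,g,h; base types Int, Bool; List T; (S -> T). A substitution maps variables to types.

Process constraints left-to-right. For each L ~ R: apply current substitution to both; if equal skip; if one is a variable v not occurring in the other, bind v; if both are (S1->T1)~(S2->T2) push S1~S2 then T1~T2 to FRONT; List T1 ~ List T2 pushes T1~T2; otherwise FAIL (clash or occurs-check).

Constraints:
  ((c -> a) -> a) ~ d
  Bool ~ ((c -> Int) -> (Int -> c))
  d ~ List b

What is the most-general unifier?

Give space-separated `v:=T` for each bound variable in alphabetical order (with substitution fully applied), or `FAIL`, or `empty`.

step 1: unify ((c -> a) -> a) ~ d  [subst: {-} | 2 pending]
  bind d := ((c -> a) -> a)
step 2: unify Bool ~ ((c -> Int) -> (Int -> c))  [subst: {d:=((c -> a) -> a)} | 1 pending]
  clash: Bool vs ((c -> Int) -> (Int -> c))

Answer: FAIL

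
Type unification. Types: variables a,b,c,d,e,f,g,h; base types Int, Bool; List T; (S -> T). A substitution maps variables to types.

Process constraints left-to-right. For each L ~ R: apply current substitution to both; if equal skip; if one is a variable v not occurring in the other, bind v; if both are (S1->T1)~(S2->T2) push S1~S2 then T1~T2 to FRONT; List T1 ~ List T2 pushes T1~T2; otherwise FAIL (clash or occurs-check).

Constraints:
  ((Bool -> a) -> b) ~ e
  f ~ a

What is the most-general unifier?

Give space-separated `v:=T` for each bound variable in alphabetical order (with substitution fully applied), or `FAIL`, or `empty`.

Answer: e:=((Bool -> a) -> b) f:=a

Derivation:
step 1: unify ((Bool -> a) -> b) ~ e  [subst: {-} | 1 pending]
  bind e := ((Bool -> a) -> b)
step 2: unify f ~ a  [subst: {e:=((Bool -> a) -> b)} | 0 pending]
  bind f := a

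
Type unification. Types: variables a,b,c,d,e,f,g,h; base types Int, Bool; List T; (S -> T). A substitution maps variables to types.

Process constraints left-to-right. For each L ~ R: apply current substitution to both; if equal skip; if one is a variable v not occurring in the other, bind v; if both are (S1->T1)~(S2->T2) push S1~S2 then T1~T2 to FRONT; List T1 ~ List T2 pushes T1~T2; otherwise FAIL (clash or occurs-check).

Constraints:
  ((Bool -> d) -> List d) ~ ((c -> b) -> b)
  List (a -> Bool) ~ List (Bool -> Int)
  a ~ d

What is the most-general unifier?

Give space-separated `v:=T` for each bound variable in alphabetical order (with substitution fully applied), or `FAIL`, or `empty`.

Answer: FAIL

Derivation:
step 1: unify ((Bool -> d) -> List d) ~ ((c -> b) -> b)  [subst: {-} | 2 pending]
  -> decompose arrow: push (Bool -> d)~(c -> b), List d~b
step 2: unify (Bool -> d) ~ (c -> b)  [subst: {-} | 3 pending]
  -> decompose arrow: push Bool~c, d~b
step 3: unify Bool ~ c  [subst: {-} | 4 pending]
  bind c := Bool
step 4: unify d ~ b  [subst: {c:=Bool} | 3 pending]
  bind d := b
step 5: unify List b ~ b  [subst: {c:=Bool, d:=b} | 2 pending]
  occurs-check fail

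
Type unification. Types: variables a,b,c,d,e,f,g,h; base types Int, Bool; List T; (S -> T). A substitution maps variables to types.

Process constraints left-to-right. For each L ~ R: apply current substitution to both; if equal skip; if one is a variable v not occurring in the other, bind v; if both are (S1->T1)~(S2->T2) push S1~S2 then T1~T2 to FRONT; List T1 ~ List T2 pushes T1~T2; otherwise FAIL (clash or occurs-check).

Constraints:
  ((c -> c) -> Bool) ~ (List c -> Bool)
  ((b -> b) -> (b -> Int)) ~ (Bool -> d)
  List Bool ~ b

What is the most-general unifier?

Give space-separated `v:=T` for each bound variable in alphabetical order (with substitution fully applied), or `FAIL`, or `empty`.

Answer: FAIL

Derivation:
step 1: unify ((c -> c) -> Bool) ~ (List c -> Bool)  [subst: {-} | 2 pending]
  -> decompose arrow: push (c -> c)~List c, Bool~Bool
step 2: unify (c -> c) ~ List c  [subst: {-} | 3 pending]
  clash: (c -> c) vs List c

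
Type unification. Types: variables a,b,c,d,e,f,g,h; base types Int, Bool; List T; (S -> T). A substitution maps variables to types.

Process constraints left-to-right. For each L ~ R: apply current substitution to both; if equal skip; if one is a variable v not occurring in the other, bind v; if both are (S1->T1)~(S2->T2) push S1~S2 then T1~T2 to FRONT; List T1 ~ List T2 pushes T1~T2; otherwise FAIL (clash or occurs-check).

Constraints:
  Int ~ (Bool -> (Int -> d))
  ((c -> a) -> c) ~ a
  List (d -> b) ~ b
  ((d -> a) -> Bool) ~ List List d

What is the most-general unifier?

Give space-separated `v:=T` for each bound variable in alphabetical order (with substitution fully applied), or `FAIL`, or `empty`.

Answer: FAIL

Derivation:
step 1: unify Int ~ (Bool -> (Int -> d))  [subst: {-} | 3 pending]
  clash: Int vs (Bool -> (Int -> d))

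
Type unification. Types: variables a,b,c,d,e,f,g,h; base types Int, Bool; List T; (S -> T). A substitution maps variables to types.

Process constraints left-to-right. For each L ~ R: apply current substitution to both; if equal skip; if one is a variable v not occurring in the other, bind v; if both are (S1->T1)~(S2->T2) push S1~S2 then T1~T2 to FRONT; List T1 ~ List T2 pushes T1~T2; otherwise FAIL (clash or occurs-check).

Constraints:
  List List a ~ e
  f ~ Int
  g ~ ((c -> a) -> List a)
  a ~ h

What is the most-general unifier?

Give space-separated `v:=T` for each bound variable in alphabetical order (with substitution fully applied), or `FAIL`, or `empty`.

step 1: unify List List a ~ e  [subst: {-} | 3 pending]
  bind e := List List a
step 2: unify f ~ Int  [subst: {e:=List List a} | 2 pending]
  bind f := Int
step 3: unify g ~ ((c -> a) -> List a)  [subst: {e:=List List a, f:=Int} | 1 pending]
  bind g := ((c -> a) -> List a)
step 4: unify a ~ h  [subst: {e:=List List a, f:=Int, g:=((c -> a) -> List a)} | 0 pending]
  bind a := h

Answer: a:=h e:=List List h f:=Int g:=((c -> h) -> List h)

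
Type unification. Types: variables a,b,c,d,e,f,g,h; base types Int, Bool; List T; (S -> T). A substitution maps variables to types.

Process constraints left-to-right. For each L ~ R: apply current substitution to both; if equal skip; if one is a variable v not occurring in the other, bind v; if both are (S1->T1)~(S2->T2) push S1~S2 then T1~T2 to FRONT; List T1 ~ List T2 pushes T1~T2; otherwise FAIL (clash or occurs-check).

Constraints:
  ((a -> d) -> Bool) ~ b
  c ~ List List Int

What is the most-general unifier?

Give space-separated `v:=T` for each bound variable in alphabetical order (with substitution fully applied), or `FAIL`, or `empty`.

step 1: unify ((a -> d) -> Bool) ~ b  [subst: {-} | 1 pending]
  bind b := ((a -> d) -> Bool)
step 2: unify c ~ List List Int  [subst: {b:=((a -> d) -> Bool)} | 0 pending]
  bind c := List List Int

Answer: b:=((a -> d) -> Bool) c:=List List Int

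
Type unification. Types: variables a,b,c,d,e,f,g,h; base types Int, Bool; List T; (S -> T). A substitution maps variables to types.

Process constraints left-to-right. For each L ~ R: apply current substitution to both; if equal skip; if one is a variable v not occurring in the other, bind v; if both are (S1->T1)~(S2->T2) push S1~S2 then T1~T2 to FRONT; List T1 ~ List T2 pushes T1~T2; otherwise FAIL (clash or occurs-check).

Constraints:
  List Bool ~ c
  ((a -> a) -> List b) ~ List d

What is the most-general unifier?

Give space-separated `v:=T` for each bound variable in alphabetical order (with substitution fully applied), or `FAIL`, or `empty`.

Answer: FAIL

Derivation:
step 1: unify List Bool ~ c  [subst: {-} | 1 pending]
  bind c := List Bool
step 2: unify ((a -> a) -> List b) ~ List d  [subst: {c:=List Bool} | 0 pending]
  clash: ((a -> a) -> List b) vs List d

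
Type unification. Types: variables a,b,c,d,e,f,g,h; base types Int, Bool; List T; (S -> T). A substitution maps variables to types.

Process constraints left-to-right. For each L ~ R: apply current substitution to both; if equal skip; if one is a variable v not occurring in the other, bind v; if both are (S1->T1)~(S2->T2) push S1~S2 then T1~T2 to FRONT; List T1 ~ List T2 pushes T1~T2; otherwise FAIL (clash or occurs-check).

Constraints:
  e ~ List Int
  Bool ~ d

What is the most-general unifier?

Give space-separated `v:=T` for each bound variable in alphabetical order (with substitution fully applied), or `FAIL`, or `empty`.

Answer: d:=Bool e:=List Int

Derivation:
step 1: unify e ~ List Int  [subst: {-} | 1 pending]
  bind e := List Int
step 2: unify Bool ~ d  [subst: {e:=List Int} | 0 pending]
  bind d := Bool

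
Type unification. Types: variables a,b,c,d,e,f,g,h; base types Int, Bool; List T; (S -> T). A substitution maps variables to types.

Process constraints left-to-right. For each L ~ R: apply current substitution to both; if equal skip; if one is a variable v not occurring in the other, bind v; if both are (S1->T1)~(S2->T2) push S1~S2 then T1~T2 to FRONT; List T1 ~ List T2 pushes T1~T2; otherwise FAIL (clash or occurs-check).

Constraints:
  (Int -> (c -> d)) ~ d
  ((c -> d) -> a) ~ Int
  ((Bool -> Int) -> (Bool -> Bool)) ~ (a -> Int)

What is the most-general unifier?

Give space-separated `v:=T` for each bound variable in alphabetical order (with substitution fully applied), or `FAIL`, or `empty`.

step 1: unify (Int -> (c -> d)) ~ d  [subst: {-} | 2 pending]
  occurs-check fail

Answer: FAIL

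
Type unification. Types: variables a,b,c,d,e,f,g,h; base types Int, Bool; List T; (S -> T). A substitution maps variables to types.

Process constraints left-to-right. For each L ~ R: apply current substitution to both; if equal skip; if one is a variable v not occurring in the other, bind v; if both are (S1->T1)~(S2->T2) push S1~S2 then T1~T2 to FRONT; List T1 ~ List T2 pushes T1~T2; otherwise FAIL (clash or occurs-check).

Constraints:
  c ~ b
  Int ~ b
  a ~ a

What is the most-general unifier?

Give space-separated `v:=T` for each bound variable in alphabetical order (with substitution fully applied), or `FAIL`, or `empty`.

Answer: b:=Int c:=Int

Derivation:
step 1: unify c ~ b  [subst: {-} | 2 pending]
  bind c := b
step 2: unify Int ~ b  [subst: {c:=b} | 1 pending]
  bind b := Int
step 3: unify a ~ a  [subst: {c:=b, b:=Int} | 0 pending]
  -> identical, skip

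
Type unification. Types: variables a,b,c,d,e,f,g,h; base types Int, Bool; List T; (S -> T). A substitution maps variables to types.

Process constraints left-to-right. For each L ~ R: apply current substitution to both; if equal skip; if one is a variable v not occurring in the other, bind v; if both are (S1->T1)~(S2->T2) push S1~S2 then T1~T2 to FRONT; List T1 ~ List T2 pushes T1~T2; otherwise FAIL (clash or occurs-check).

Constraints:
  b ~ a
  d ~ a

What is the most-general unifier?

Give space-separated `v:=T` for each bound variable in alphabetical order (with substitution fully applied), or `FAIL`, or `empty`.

Answer: b:=a d:=a

Derivation:
step 1: unify b ~ a  [subst: {-} | 1 pending]
  bind b := a
step 2: unify d ~ a  [subst: {b:=a} | 0 pending]
  bind d := a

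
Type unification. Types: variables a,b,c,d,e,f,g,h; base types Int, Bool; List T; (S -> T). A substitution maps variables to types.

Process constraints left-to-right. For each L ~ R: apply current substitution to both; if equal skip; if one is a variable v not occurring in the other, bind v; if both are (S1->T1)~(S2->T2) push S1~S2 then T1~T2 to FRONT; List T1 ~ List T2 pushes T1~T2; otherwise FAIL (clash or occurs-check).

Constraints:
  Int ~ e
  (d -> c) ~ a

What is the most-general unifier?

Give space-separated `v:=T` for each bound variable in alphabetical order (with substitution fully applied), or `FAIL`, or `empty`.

step 1: unify Int ~ e  [subst: {-} | 1 pending]
  bind e := Int
step 2: unify (d -> c) ~ a  [subst: {e:=Int} | 0 pending]
  bind a := (d -> c)

Answer: a:=(d -> c) e:=Int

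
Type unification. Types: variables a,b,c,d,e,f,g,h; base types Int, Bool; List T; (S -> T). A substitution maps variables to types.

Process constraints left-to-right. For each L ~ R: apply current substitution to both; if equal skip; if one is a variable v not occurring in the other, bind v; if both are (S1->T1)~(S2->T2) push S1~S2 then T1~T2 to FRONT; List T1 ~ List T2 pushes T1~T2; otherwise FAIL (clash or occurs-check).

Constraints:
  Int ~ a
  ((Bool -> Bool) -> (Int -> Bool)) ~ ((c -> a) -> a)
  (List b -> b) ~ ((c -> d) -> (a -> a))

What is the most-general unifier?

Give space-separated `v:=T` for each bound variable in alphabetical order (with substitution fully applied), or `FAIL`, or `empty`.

Answer: FAIL

Derivation:
step 1: unify Int ~ a  [subst: {-} | 2 pending]
  bind a := Int
step 2: unify ((Bool -> Bool) -> (Int -> Bool)) ~ ((c -> Int) -> Int)  [subst: {a:=Int} | 1 pending]
  -> decompose arrow: push (Bool -> Bool)~(c -> Int), (Int -> Bool)~Int
step 3: unify (Bool -> Bool) ~ (c -> Int)  [subst: {a:=Int} | 2 pending]
  -> decompose arrow: push Bool~c, Bool~Int
step 4: unify Bool ~ c  [subst: {a:=Int} | 3 pending]
  bind c := Bool
step 5: unify Bool ~ Int  [subst: {a:=Int, c:=Bool} | 2 pending]
  clash: Bool vs Int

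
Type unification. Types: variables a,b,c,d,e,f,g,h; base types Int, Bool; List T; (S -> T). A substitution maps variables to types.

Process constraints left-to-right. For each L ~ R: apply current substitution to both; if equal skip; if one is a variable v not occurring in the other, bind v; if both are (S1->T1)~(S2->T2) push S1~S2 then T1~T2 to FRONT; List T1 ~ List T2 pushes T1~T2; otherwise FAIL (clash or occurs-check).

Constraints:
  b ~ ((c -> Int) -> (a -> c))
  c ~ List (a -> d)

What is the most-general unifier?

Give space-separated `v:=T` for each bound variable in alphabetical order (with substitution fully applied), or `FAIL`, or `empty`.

step 1: unify b ~ ((c -> Int) -> (a -> c))  [subst: {-} | 1 pending]
  bind b := ((c -> Int) -> (a -> c))
step 2: unify c ~ List (a -> d)  [subst: {b:=((c -> Int) -> (a -> c))} | 0 pending]
  bind c := List (a -> d)

Answer: b:=((List (a -> d) -> Int) -> (a -> List (a -> d))) c:=List (a -> d)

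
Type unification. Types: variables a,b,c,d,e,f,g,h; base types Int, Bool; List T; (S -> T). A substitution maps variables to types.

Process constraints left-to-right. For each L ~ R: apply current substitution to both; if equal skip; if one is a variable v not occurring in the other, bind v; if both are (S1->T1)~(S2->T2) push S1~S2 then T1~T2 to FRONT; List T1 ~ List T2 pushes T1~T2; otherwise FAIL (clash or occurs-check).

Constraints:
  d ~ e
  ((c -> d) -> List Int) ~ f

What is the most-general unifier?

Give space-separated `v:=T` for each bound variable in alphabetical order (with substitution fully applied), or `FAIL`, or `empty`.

step 1: unify d ~ e  [subst: {-} | 1 pending]
  bind d := e
step 2: unify ((c -> e) -> List Int) ~ f  [subst: {d:=e} | 0 pending]
  bind f := ((c -> e) -> List Int)

Answer: d:=e f:=((c -> e) -> List Int)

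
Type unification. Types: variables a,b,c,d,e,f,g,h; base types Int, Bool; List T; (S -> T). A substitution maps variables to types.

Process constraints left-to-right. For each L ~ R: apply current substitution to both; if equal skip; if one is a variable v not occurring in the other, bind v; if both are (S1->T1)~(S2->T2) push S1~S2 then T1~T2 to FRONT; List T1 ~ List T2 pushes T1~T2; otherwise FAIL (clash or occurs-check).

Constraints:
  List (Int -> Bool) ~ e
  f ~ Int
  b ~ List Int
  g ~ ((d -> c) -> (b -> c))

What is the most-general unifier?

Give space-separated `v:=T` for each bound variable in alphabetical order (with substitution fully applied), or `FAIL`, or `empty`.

step 1: unify List (Int -> Bool) ~ e  [subst: {-} | 3 pending]
  bind e := List (Int -> Bool)
step 2: unify f ~ Int  [subst: {e:=List (Int -> Bool)} | 2 pending]
  bind f := Int
step 3: unify b ~ List Int  [subst: {e:=List (Int -> Bool), f:=Int} | 1 pending]
  bind b := List Int
step 4: unify g ~ ((d -> c) -> (List Int -> c))  [subst: {e:=List (Int -> Bool), f:=Int, b:=List Int} | 0 pending]
  bind g := ((d -> c) -> (List Int -> c))

Answer: b:=List Int e:=List (Int -> Bool) f:=Int g:=((d -> c) -> (List Int -> c))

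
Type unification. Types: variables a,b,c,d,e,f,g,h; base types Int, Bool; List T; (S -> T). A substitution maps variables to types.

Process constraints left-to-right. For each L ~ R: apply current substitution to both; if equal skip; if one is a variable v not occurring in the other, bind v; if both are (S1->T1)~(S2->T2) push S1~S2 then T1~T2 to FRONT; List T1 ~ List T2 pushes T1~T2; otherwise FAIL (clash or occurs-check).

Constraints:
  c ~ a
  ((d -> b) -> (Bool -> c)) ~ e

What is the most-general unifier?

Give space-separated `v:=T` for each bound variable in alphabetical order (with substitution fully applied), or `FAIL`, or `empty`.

Answer: c:=a e:=((d -> b) -> (Bool -> a))

Derivation:
step 1: unify c ~ a  [subst: {-} | 1 pending]
  bind c := a
step 2: unify ((d -> b) -> (Bool -> a)) ~ e  [subst: {c:=a} | 0 pending]
  bind e := ((d -> b) -> (Bool -> a))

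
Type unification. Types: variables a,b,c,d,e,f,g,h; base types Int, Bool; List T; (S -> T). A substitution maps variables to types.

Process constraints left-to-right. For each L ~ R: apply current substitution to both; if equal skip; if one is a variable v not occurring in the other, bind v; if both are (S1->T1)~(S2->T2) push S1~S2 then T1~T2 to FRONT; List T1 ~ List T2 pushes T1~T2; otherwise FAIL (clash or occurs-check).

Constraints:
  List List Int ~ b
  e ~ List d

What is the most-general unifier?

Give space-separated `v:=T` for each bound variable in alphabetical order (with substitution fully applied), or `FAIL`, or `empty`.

Answer: b:=List List Int e:=List d

Derivation:
step 1: unify List List Int ~ b  [subst: {-} | 1 pending]
  bind b := List List Int
step 2: unify e ~ List d  [subst: {b:=List List Int} | 0 pending]
  bind e := List d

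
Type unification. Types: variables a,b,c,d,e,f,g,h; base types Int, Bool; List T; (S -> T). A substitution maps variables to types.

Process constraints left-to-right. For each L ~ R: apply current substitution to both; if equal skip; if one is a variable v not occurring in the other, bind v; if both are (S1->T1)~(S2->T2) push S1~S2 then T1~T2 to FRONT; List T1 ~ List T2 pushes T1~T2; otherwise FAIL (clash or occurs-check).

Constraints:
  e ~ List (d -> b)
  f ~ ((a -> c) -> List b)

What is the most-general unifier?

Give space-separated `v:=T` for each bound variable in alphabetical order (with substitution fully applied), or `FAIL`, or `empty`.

Answer: e:=List (d -> b) f:=((a -> c) -> List b)

Derivation:
step 1: unify e ~ List (d -> b)  [subst: {-} | 1 pending]
  bind e := List (d -> b)
step 2: unify f ~ ((a -> c) -> List b)  [subst: {e:=List (d -> b)} | 0 pending]
  bind f := ((a -> c) -> List b)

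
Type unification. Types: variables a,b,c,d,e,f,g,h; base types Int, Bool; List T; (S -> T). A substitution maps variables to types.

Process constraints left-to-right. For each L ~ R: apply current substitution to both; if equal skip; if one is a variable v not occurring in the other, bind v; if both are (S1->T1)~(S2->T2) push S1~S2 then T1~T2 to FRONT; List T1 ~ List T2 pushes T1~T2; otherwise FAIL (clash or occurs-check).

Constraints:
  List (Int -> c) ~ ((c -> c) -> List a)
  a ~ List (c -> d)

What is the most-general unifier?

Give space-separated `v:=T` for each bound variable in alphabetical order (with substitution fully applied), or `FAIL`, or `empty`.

step 1: unify List (Int -> c) ~ ((c -> c) -> List a)  [subst: {-} | 1 pending]
  clash: List (Int -> c) vs ((c -> c) -> List a)

Answer: FAIL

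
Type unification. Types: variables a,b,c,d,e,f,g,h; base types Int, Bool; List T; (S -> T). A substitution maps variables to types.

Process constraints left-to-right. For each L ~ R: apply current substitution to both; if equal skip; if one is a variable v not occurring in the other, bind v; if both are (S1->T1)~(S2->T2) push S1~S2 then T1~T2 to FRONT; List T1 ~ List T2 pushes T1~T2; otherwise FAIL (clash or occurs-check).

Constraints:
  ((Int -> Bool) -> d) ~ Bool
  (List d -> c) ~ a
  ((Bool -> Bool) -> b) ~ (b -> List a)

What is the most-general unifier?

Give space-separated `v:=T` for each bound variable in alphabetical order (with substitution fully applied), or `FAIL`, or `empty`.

step 1: unify ((Int -> Bool) -> d) ~ Bool  [subst: {-} | 2 pending]
  clash: ((Int -> Bool) -> d) vs Bool

Answer: FAIL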